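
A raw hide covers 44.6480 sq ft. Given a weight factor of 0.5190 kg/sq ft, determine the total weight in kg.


Formula: Weight = area * weight_per_sqft
Substituting: Weight = 44.6480 * 0.5190
Result: 23.1723 kg


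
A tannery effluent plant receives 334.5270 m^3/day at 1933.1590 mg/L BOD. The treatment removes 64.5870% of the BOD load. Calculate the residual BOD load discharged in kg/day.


Load_in = volume * conc / 1000 = 334.5270 * 1933.1590 / 1000 = 646.6939 kg/day
Removed = Load_in * eff / 100 = 646.6939 * 64.5870 / 100 = 417.6802 kg/day
Load_out = Load_in - Removed = 646.6939 - 417.6802 = 229.0137 kg/day


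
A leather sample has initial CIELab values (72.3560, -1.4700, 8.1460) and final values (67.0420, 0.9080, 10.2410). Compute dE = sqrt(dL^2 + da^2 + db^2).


dL = -5.3140, da = 2.3780, db = 2.0950
dE = sqrt((-5.3140)^2 + 2.3780^2 + 2.0950^2) = 6.1873


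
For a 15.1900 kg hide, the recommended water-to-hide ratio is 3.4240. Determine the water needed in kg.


Formula: Water = hide_weight * ratio
Substituting: Water = 15.1900 * 3.4240
Result: 52.0106 kg


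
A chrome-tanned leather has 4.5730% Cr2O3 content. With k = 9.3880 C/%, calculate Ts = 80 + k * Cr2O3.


Formula: Ts = 80 + k * Cr2O3
Substituting: Ts = 80 + 9.3880 * 4.5730
Result: 122.9313 C


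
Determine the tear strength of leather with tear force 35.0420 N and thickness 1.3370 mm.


Formula: Tear strength = force / thickness
Substituting: Tear strength = 35.0420 / 1.3370
Result: 26.2094 N/mm


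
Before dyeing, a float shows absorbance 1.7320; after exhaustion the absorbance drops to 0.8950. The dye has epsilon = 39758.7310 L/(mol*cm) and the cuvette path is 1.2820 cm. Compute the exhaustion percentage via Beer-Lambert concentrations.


c_initial = A_i / (epsilon * l) = 1.7320 / (39758.7310 * 1.2820) = 3.3980e-05 mol/L
c_final = A_f / (epsilon * l) = 0.8950 / (39758.7310 * 1.2820) = 1.7559e-05 mol/L
Exhaustion = (c_initial - c_final) / c_initial * 100 = (3.3980e-05 - 1.7559e-05) / 3.3980e-05 * 100 = 48.3256 %


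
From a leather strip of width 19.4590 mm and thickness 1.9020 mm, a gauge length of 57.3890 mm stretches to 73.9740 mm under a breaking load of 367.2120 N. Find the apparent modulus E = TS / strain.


TS = F / (w * t) = 367.2120 / (19.4590 * 1.9020) = 9.9217 N/mm^2
strain = (Lf - L0) / L0 = (73.9740 - 57.3890) / 57.3890 = 0.2890
E = TS / strain = 9.9217 / 0.2890 = 34.3320 N/mm^2


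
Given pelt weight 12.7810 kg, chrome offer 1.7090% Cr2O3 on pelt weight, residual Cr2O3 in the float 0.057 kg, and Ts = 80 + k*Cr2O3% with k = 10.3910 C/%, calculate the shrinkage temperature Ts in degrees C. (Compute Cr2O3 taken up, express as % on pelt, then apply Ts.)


Offered = pelt * offer_pct / 100 = 12.7810 * 1.7090 / 100 = 0.2184 kg
Uptake = offered - residual = 0.2184 - 0.057 = 0.1614 kg
Cr2O3% on pelt = uptake / pelt * 100 = 0.1614 / 12.7810 * 100 = 1.2630 %
Ts = 80 + k * Cr2O3% = 80 + 10.3910 * 1.2630 = 93.1241 C


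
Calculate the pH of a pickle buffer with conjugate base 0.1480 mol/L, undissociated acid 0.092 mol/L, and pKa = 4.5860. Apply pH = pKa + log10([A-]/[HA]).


ratio = [A-] / [HA] = 0.1480 / 0.092 = 1.6087
log10(ratio) = 0.2065
pH = pKa + log10(ratio) = 4.5860 + 0.2065 = 4.7925


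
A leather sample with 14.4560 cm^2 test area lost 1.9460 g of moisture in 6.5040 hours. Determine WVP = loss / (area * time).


Formula: WVP = loss / (area * time)
Substituting: WVP = 1.9460 / (14.4560 * 6.5040)
Result: 0.0206973 g/(cm^2*hr)


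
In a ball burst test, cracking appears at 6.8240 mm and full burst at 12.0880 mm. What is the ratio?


Formula: Ratio = crack / burst
Substituting: Ratio = 6.8240 / 12.0880
Result: 0.5645


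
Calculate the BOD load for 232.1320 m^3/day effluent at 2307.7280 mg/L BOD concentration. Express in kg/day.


Formula: BOD_load = volume * conc / 1000
Substituting: BOD_load = 232.1320 * 2307.7280 / 1000
Result: 535.6975 kg/day


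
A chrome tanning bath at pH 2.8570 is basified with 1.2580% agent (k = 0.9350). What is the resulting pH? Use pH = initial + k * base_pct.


Formula: pH_final = pH_initial + k * base_pct
Substituting: pH_final = 2.8570 + 0.9350 * 1.2580
Result: 4.0332


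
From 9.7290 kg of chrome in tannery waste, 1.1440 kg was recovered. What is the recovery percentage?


Formula: Recovery = recovered / input * 100
Substituting: Recovery = 1.1440 / 9.7290 * 100
Result: 11.7587 %


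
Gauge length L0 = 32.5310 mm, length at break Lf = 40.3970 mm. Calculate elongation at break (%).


Formula: Elongation = (Lf - L0) / L0 * 100
Substituting: Elongation = (40.3970 - 32.5310) / 32.5310 * 100
Result: 24.1800 %


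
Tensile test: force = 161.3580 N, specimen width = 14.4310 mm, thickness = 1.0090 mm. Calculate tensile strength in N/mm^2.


Formula: TS = force / (width * thickness)
Substituting: TS = 161.3580 / (14.4310 * 1.0090)
Result: 11.0816 N/mm^2


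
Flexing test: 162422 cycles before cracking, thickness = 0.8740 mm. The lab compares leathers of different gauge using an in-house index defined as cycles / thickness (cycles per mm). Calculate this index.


Formula: Index = cycles / thickness
Substituting: Index = 162422 / 0.8740
Result: 185837.5286 cycles/mm


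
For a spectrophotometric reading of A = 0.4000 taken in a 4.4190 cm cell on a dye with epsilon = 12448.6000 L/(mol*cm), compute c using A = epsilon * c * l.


Formula: c = A / (epsilon * l)
Substituting: c = 0.4000 / (12448.6000 * 4.4190)
Result: 7.2714e-06 mol/L


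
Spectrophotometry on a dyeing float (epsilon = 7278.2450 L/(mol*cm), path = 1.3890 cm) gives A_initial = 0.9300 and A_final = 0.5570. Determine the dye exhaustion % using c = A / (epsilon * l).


c_initial = A_i / (epsilon * l) = 0.9300 / (7278.2450 * 1.3890) = 9.1993e-05 mol/L
c_final = A_f / (epsilon * l) = 0.5570 / (7278.2450 * 1.3890) = 5.5097e-05 mol/L
Exhaustion = (c_initial - c_final) / c_initial * 100 = (9.1993e-05 - 5.5097e-05) / 9.1993e-05 * 100 = 40.1075 %


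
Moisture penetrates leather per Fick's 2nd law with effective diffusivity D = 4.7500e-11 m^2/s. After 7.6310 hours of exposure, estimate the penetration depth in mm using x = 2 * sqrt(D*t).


t = 7.6310 hr * 3600 = 27471.6000 s
D * t = 4.7500e-11 * 27471.6000 = 1.3049e-06
x = 2 * sqrt(D*t) = 2 * sqrt(1.3049e-06) = 0.00228465 m = 2.2846 mm


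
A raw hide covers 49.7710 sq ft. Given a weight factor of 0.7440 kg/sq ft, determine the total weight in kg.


Formula: Weight = area * weight_per_sqft
Substituting: Weight = 49.7710 * 0.7440
Result: 37.0296 kg


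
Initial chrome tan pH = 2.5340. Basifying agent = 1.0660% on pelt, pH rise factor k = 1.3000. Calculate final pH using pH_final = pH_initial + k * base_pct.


Formula: pH_final = pH_initial + k * base_pct
Substituting: pH_final = 2.5340 + 1.3000 * 1.0660
Result: 3.9198


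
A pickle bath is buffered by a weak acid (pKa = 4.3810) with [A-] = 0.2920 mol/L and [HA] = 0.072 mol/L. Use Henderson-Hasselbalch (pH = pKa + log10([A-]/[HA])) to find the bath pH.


ratio = [A-] / [HA] = 0.2920 / 0.072 = 4.0556
log10(ratio) = 0.6081
pH = pKa + log10(ratio) = 4.3810 + 0.6081 = 4.9891


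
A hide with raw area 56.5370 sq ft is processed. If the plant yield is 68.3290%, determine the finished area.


Formula: finished = raw * yield / 100
Substituting: finished = 56.5370 * 68.3290 / 100
Result: 38.6312 sq ft


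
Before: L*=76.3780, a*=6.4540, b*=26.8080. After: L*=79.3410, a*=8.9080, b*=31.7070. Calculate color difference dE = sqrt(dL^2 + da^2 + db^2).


dL = 2.9630, da = 2.4540, db = 4.8990
dE = sqrt(2.9630^2 + 2.4540^2 + 4.8990^2) = 6.2291


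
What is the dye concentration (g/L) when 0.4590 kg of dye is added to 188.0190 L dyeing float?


Formula: Conc = dye_mass(kg) / volume(L) * 1000
Substituting: Conc = 0.4590 / 188.0190 * 1000
Result: 2.4412 g/L


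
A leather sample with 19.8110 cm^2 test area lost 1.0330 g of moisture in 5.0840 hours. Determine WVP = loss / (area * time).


Formula: WVP = loss / (area * time)
Substituting: WVP = 1.0330 / (19.8110 * 5.0840)
Result: 0.0102562 g/(cm^2*hr)


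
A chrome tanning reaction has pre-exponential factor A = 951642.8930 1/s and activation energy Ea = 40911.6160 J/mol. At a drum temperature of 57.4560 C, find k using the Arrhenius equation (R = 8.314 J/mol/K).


T_K = T_C + 273.15 = 57.4560 + 273.15 = 330.6060 K
exponent = -Ea / (R * T_K) = -40911.6160 / (8.314 * 330.6060) = -14.8842
k = A * exp(exponent) = 951642.8930 * exp(-14.8842) = 0.3268 1/s


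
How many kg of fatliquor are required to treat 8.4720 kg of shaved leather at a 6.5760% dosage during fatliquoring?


Formula: Fat = substrate * pct / 100
Substituting: Fat = 8.4720 * 6.5760 / 100
Result: 0.5571 kg


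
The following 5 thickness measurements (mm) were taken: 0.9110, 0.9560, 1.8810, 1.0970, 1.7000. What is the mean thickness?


Formula: Average = sum / n
Substituting: Average = 6.5450 / 5
Result: 1.3090 mm


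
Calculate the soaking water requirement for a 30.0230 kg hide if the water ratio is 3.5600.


Formula: Water = hide_weight * ratio
Substituting: Water = 30.0230 * 3.5600
Result: 106.8819 kg


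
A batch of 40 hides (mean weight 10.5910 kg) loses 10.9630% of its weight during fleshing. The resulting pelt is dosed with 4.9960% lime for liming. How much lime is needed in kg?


Total_raw = N * avg_wt = 40 * 10.5910 = 423.6400 kg
Substrate = Total_raw * (1 - loss/100) = 423.6400 * (1 - 10.9630/100) = 377.1963 kg
Lime = Substrate * pct / 100 = 377.1963 * 4.9960 / 100 = 18.8447 kg


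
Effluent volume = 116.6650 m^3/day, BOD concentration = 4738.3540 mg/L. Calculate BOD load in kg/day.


Formula: BOD_load = volume * conc / 1000
Substituting: BOD_load = 116.6650 * 4738.3540 / 1000
Result: 552.8001 kg/day


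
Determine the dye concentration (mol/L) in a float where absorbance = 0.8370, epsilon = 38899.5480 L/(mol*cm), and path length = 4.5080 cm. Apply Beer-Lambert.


Formula: c = A / (epsilon * l)
Substituting: c = 0.8370 / (38899.5480 * 4.5080)
Result: 4.7731e-06 mol/L


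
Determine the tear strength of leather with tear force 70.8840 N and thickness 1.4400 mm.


Formula: Tear strength = force / thickness
Substituting: Tear strength = 70.8840 / 1.4400
Result: 49.2250 N/mm


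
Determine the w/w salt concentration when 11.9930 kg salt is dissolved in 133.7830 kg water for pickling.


Formula: Conc = salt / (water + salt) * 100
Substituting: Conc = 11.9930 / (133.7830 + 11.9930) * 100
Result: 8.2270 %


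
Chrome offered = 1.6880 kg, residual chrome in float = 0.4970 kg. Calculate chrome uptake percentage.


Formula: Uptake = (offered - residual) / offered * 100
Substituting: Uptake = (1.6880 - 0.4970) / 1.6880 * 100
Result: 70.5569 %


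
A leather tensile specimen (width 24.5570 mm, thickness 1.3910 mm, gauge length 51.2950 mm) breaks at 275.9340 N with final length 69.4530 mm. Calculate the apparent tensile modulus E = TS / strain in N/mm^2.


TS = F / (w * t) = 275.9340 / (24.5570 * 1.3910) = 8.0780 N/mm^2
strain = (Lf - L0) / L0 = (69.4530 - 51.2950) / 51.2950 = 0.3540
E = TS / strain = 8.0780 / 0.3540 = 22.8197 N/mm^2


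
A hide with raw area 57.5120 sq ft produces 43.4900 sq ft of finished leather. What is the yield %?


Formula: Yield = finished / raw * 100
Substituting: Yield = 43.4900 / 57.5120 * 100
Result: 75.6190 %


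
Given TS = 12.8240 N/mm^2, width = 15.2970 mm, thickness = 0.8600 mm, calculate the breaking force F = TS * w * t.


Formula: F = TS * w * t
Substituting: F = 12.8240 * 15.2970 * 0.8600
Result: 168.7051 N


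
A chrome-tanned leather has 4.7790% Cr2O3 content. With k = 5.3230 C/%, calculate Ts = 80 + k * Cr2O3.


Formula: Ts = 80 + k * Cr2O3
Substituting: Ts = 80 + 5.3230 * 4.7790
Result: 105.4386 C


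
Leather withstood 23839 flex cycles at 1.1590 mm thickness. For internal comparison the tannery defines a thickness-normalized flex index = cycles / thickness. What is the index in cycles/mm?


Formula: Index = cycles / thickness
Substituting: Index = 23839 / 1.1590
Result: 20568.5936 cycles/mm


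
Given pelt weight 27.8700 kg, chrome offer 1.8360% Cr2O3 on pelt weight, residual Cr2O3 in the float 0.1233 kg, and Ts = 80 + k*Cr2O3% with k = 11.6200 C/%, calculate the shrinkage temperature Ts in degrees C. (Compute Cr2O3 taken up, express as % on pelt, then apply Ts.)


Offered = pelt * offer_pct / 100 = 27.8700 * 1.8360 / 100 = 0.5117 kg
Uptake = offered - residual = 0.5117 - 0.1233 = 0.3884 kg
Cr2O3% on pelt = uptake / pelt * 100 = 0.3884 / 27.8700 * 100 = 1.3936 %
Ts = 80 + k * Cr2O3% = 80 + 11.6200 * 1.3936 = 96.1935 C


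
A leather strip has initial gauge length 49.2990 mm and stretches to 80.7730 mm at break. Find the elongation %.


Formula: Elongation = (Lf - L0) / L0 * 100
Substituting: Elongation = (80.7730 - 49.2990) / 49.2990 * 100
Result: 63.8431 %


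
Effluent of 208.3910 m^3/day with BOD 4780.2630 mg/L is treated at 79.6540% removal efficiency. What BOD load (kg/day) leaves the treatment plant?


Load_in = volume * conc / 1000 = 208.3910 * 4780.2630 / 1000 = 996.1638 kg/day
Removed = Load_in * eff / 100 = 996.1638 * 79.6540 / 100 = 793.4843 kg/day
Load_out = Load_in - Removed = 996.1638 - 793.4843 = 202.6795 kg/day


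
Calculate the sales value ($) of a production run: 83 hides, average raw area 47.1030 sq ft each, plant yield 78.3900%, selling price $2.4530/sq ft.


Raw_total = N * avg_area = 83 * 47.1030 = 3909.5490 sq ft
Finished = Raw_total * yield / 100 = 3909.5490 * 78.3900 / 100 = 3064.6955 sq ft
Value = Finished * price = 3064.6955 * 2.4530 = 7517.6980 $


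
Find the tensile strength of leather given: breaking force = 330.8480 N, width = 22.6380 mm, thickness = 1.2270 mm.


Formula: TS = force / (width * thickness)
Substituting: TS = 330.8480 / (22.6380 * 1.2270)
Result: 11.9109 N/mm^2


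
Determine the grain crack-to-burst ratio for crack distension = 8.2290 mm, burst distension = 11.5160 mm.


Formula: Ratio = crack / burst
Substituting: Ratio = 8.2290 / 11.5160
Result: 0.7146


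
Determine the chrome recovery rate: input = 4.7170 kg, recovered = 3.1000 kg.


Formula: Recovery = recovered / input * 100
Substituting: Recovery = 3.1000 / 4.7170 * 100
Result: 65.7197 %


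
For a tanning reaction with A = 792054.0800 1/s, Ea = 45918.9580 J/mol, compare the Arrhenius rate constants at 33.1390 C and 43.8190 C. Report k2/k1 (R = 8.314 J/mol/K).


T1 = 33.1390 + 273.15 = 306.2890 K; T2 = 43.8190 + 273.15 = 316.9690 K
k1 = A * exp(-Ea/(R*T1)) = 792054.0800 * exp(-45918.9580/(8.314*306.2890)) = 0.0116798 1/s
k2 = A * exp(-Ea/(R*T2)) = 792054.0800 * exp(-45918.9580/(8.314*316.9690)) = 0.021444 1/s
k2/k1 = 0.021444 / 0.0116798 = 1.8360


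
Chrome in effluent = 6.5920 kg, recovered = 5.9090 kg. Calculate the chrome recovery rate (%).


Formula: Recovery = recovered / input * 100
Substituting: Recovery = 5.9090 / 6.5920 * 100
Result: 89.6390 %


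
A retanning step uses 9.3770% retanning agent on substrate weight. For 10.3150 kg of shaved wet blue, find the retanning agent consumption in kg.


Formula: Retan = substrate * pct / 100
Substituting: Retan = 10.3150 * 9.3770 / 100
Result: 0.9672 kg


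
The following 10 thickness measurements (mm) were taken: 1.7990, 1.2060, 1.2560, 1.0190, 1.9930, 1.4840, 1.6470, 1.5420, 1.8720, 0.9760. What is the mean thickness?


Formula: Average = sum / n
Substituting: Average = 14.7940 / 10
Result: 1.4794 mm


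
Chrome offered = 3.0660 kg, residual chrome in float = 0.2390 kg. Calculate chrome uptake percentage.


Formula: Uptake = (offered - residual) / offered * 100
Substituting: Uptake = (3.0660 - 0.2390) / 3.0660 * 100
Result: 92.2048 %


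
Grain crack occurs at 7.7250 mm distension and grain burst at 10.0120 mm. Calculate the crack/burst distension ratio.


Formula: Ratio = crack / burst
Substituting: Ratio = 7.7250 / 10.0120
Result: 0.7716


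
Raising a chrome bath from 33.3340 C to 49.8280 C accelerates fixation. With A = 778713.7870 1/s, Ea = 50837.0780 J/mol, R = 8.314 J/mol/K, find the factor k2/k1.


T1 = 33.3340 + 273.15 = 306.4840 K; T2 = 49.8280 + 273.15 = 322.9780 K
k1 = A * exp(-Ea/(R*T1)) = 778713.7870 * exp(-50837.0780/(8.314*306.4840)) = 0.0016858 1/s
k2 = A * exp(-Ea/(R*T2)) = 778713.7870 * exp(-50837.0780/(8.314*322.9780)) = 0.00466975 1/s
k2/k1 = 0.00466975 / 0.0016858 = 2.7700


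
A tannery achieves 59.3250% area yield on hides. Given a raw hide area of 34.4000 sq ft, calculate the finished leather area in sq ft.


Formula: finished = raw * yield / 100
Substituting: finished = 34.4000 * 59.3250 / 100
Result: 20.4078 sq ft


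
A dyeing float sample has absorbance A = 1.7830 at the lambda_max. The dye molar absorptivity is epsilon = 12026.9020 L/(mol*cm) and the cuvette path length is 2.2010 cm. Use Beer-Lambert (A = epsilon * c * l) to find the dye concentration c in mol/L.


Formula: c = A / (epsilon * l)
Substituting: c = 1.7830 / (12026.9020 * 2.2010)
Result: 6.7356e-05 mol/L


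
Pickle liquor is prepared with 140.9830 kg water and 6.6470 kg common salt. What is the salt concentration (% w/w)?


Formula: Conc = salt / (water + salt) * 100
Substituting: Conc = 6.6470 / (140.9830 + 6.6470) * 100
Result: 4.5025 %


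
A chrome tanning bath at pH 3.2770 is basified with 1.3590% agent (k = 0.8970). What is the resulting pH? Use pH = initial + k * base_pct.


Formula: pH_final = pH_initial + k * base_pct
Substituting: pH_final = 3.2770 + 0.8970 * 1.3590
Result: 4.4960


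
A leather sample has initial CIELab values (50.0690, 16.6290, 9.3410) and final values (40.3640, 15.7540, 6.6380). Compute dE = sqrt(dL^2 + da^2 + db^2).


dL = -9.7050, da = -0.8750, db = -2.7030
dE = sqrt((-9.7050)^2 + (-0.8750)^2 + (-2.7030)^2) = 10.1123


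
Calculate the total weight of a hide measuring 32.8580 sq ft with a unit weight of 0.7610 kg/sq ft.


Formula: Weight = area * weight_per_sqft
Substituting: Weight = 32.8580 * 0.7610
Result: 25.0049 kg


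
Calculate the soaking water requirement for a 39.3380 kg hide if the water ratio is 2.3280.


Formula: Water = hide_weight * ratio
Substituting: Water = 39.3380 * 2.3280
Result: 91.5789 kg


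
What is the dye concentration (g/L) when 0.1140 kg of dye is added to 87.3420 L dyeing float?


Formula: Conc = dye_mass(kg) / volume(L) * 1000
Substituting: Conc = 0.1140 / 87.3420 * 1000
Result: 1.3052 g/L


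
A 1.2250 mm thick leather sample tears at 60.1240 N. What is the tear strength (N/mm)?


Formula: Tear strength = force / thickness
Substituting: Tear strength = 60.1240 / 1.2250
Result: 49.0808 N/mm


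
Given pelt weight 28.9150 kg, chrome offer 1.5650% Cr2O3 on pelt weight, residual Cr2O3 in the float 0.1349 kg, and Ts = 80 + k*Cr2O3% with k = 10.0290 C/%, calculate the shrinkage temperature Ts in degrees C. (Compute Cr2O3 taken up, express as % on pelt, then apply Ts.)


Offered = pelt * offer_pct / 100 = 28.9150 * 1.5650 / 100 = 0.4525 kg
Uptake = offered - residual = 0.4525 - 0.1349 = 0.3176 kg
Cr2O3% on pelt = uptake / pelt * 100 = 0.3176 / 28.9150 * 100 = 1.0985 %
Ts = 80 + k * Cr2O3% = 80 + 10.0290 * 1.0985 = 91.0165 C


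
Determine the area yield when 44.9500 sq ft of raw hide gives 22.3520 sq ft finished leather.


Formula: Yield = finished / raw * 100
Substituting: Yield = 22.3520 / 44.9500 * 100
Result: 49.7264 %


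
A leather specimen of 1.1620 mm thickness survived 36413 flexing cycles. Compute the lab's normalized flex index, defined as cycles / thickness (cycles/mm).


Formula: Index = cycles / thickness
Substituting: Index = 36413 / 1.1620
Result: 31336.4888 cycles/mm


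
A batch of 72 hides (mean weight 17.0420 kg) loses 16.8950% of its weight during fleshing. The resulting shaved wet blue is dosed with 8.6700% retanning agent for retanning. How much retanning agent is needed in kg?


Total_raw = N * avg_wt = 72 * 17.0420 = 1227.0240 kg
Substrate = Total_raw * (1 - loss/100) = 1227.0240 * (1 - 16.8950/100) = 1019.7183 kg
Retan = Substrate * pct / 100 = 1019.7183 * 8.6700 / 100 = 88.4096 kg


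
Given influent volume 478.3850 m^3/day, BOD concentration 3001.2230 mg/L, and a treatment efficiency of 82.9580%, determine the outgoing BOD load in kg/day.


Load_in = volume * conc / 1000 = 478.3850 * 3001.2230 / 1000 = 1435.7401 kg/day
Removed = Load_in * eff / 100 = 1435.7401 * 82.9580 / 100 = 1191.0612 kg/day
Load_out = Load_in - Removed = 1435.7401 - 1191.0612 = 244.6788 kg/day


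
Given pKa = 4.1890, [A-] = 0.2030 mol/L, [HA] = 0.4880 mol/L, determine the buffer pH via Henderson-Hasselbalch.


ratio = [A-] / [HA] = 0.2030 / 0.4880 = 0.4160
log10(ratio) = -0.3809
pH = pKa + log10(ratio) = 4.1890 - 0.3809 = 3.8081


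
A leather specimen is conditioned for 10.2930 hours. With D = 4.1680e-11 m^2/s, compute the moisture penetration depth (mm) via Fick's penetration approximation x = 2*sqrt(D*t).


t = 10.2930 hr * 3600 = 37054.8000 s
D * t = 4.1680e-11 * 37054.8000 = 1.5444e-06
x = 2 * sqrt(D*t) = 2 * sqrt(1.5444e-06) = 0.00248551 m = 2.4855 mm


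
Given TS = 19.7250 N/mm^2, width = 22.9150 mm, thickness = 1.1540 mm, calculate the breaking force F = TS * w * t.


Formula: F = TS * w * t
Substituting: F = 19.7250 * 22.9150 * 1.1540
Result: 521.6061 N


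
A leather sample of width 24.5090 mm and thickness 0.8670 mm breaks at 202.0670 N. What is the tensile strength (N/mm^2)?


Formula: TS = force / (width * thickness)
Substituting: TS = 202.0670 / (24.5090 * 0.8670)
Result: 9.5093 N/mm^2


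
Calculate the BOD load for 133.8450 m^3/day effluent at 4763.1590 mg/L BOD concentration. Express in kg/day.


Formula: BOD_load = volume * conc / 1000
Substituting: BOD_load = 133.8450 * 4763.1590 / 1000
Result: 637.5250 kg/day


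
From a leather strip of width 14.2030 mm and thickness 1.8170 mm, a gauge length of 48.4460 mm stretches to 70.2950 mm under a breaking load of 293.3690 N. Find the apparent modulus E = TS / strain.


TS = F / (w * t) = 293.3690 / (14.2030 * 1.8170) = 11.3679 N/mm^2
strain = (Lf - L0) / L0 = (70.2950 - 48.4460) / 48.4460 = 0.4510
E = TS / strain = 11.3679 / 0.4510 = 25.2061 N/mm^2


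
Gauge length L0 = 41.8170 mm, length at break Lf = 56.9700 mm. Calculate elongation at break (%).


Formula: Elongation = (Lf - L0) / L0 * 100
Substituting: Elongation = (56.9700 - 41.8170) / 41.8170 * 100
Result: 36.2365 %


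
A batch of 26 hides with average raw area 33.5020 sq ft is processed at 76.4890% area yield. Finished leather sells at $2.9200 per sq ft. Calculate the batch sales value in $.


Raw_total = N * avg_area = 26 * 33.5020 = 871.0520 sq ft
Finished = Raw_total * yield / 100 = 871.0520 * 76.4890 / 100 = 666.2590 sq ft
Value = Finished * price = 666.2590 * 2.9200 = 1945.4762 $


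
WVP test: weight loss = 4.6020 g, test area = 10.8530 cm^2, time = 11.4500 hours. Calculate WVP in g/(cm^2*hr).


Formula: WVP = loss / (area * time)
Substituting: WVP = 4.6020 / (10.8530 * 11.4500)
Result: 0.0370332 g/(cm^2*hr)


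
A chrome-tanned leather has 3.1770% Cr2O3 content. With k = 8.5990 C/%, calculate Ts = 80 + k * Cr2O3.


Formula: Ts = 80 + k * Cr2O3
Substituting: Ts = 80 + 8.5990 * 3.1770
Result: 107.3190 C


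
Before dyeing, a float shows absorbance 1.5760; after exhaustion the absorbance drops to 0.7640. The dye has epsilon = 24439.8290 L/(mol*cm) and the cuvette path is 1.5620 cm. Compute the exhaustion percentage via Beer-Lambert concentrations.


c_initial = A_i / (epsilon * l) = 1.5760 / (24439.8290 * 1.5620) = 4.1284e-05 mol/L
c_final = A_f / (epsilon * l) = 0.7640 / (24439.8290 * 1.5620) = 2.0013e-05 mol/L
Exhaustion = (c_initial - c_final) / c_initial * 100 = (4.1284e-05 - 2.0013e-05) / 4.1284e-05 * 100 = 51.5228 %


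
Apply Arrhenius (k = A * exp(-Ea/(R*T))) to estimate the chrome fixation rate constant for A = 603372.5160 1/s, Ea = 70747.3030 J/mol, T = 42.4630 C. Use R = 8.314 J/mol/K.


T_K = T_C + 273.15 = 42.4630 + 273.15 = 315.6130 K
exponent = -Ea / (R * T_K) = -70747.3030 / (8.314 * 315.6130) = -26.9616
k = A * exp(exponent) = 603372.5160 * exp(-26.9616) = 1.1785e-06 1/s


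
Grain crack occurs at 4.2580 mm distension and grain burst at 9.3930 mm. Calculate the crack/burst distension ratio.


Formula: Ratio = crack / burst
Substituting: Ratio = 4.2580 / 9.3930
Result: 0.4533


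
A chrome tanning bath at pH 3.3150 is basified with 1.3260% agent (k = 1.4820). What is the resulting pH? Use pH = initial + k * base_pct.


Formula: pH_final = pH_initial + k * base_pct
Substituting: pH_final = 3.3150 + 1.4820 * 1.3260
Result: 5.2801


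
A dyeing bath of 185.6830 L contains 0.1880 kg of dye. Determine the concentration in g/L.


Formula: Conc = dye_mass(kg) / volume(L) * 1000
Substituting: Conc = 0.1880 / 185.6830 * 1000
Result: 1.0125 g/L


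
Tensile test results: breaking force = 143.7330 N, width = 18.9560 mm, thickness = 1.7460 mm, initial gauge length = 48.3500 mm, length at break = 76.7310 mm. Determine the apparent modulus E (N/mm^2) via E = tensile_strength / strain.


TS = F / (w * t) = 143.7330 / (18.9560 * 1.7460) = 4.3428 N/mm^2
strain = (Lf - L0) / L0 = (76.7310 - 48.3500) / 48.3500 = 0.5870
E = TS / strain = 4.3428 / 0.5870 = 7.3983 N/mm^2


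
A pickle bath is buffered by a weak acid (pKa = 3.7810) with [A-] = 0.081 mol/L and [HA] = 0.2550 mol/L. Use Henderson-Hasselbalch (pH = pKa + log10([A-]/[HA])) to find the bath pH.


ratio = [A-] / [HA] = 0.081 / 0.2550 = 0.3176
log10(ratio) = -0.4981
pH = pKa + log10(ratio) = 3.7810 - 0.4981 = 3.2829


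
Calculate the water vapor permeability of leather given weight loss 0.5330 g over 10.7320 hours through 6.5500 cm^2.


Formula: WVP = loss / (area * time)
Substituting: WVP = 0.5330 / (6.5500 * 10.7320)
Result: 0.00758237 g/(cm^2*hr)


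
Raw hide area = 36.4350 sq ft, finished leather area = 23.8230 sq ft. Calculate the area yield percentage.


Formula: Yield = finished / raw * 100
Substituting: Yield = 23.8230 / 36.4350 * 100
Result: 65.3849 %


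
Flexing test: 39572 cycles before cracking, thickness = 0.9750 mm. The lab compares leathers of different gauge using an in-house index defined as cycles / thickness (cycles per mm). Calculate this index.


Formula: Index = cycles / thickness
Substituting: Index = 39572 / 0.9750
Result: 40586.6667 cycles/mm


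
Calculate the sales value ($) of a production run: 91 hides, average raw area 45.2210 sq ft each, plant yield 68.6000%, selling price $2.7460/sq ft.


Raw_total = N * avg_area = 91 * 45.2210 = 4115.1110 sq ft
Finished = Raw_total * yield / 100 = 4115.1110 * 68.6000 / 100 = 2822.9661 sq ft
Value = Finished * price = 2822.9661 * 2.7460 = 7751.8650 $


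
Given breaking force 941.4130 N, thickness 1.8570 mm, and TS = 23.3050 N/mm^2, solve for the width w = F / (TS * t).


Formula: w = F / (TS * t)
Substituting: w = 941.4130 / (23.3050 * 1.8570)
Result: 21.7530 mm


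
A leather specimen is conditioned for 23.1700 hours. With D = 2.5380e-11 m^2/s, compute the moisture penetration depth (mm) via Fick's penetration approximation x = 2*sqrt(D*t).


t = 23.1700 hr * 3600 = 83412.0000 s
D * t = 2.5380e-11 * 83412.0000 = 2.1170e-06
x = 2 * sqrt(D*t) = 2 * sqrt(2.1170e-06) = 0.00290998 m = 2.9100 mm


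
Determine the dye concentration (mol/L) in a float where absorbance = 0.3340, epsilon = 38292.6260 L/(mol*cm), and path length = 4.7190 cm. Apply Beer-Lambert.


Formula: c = A / (epsilon * l)
Substituting: c = 0.3340 / (38292.6260 * 4.7190)
Result: 1.8483e-06 mol/L


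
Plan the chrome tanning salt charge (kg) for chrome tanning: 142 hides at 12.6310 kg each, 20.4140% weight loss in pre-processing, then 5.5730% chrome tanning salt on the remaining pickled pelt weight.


Total_raw = N * avg_wt = 142 * 12.6310 = 1793.6020 kg
Substrate = Total_raw * (1 - loss/100) = 1793.6020 * (1 - 20.4140/100) = 1427.4561 kg
Chrome = Substrate * pct / 100 = 1427.4561 * 5.5730 / 100 = 79.5521 kg


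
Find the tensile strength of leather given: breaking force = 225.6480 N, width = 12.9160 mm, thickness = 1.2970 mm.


Formula: TS = force / (width * thickness)
Substituting: TS = 225.6480 / (12.9160 * 1.2970)
Result: 13.4699 N/mm^2


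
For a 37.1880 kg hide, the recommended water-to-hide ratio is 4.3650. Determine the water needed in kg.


Formula: Water = hide_weight * ratio
Substituting: Water = 37.1880 * 4.3650
Result: 162.3256 kg


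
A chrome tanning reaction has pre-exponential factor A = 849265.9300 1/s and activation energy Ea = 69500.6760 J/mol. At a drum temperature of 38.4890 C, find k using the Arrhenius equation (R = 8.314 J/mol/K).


T_K = T_C + 273.15 = 38.4890 + 273.15 = 311.6390 K
exponent = -Ea / (R * T_K) = -69500.6760 / (8.314 * 311.6390) = -26.8242
k = A * exp(exponent) = 849265.9300 * exp(-26.8242) = 1.9030e-06 1/s


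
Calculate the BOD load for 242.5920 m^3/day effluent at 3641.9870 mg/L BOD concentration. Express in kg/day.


Formula: BOD_load = volume * conc / 1000
Substituting: BOD_load = 242.5920 * 3641.9870 / 1000
Result: 883.5169 kg/day


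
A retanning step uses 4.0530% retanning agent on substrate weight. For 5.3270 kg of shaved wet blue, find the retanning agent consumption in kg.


Formula: Retan = substrate * pct / 100
Substituting: Retan = 5.3270 * 4.0530 / 100
Result: 0.2159 kg


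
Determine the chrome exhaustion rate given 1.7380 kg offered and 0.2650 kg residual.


Formula: Uptake = (offered - residual) / offered * 100
Substituting: Uptake = (1.7380 - 0.2650) / 1.7380 * 100
Result: 84.7526 %


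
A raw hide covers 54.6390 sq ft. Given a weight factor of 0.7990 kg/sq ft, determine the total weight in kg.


Formula: Weight = area * weight_per_sqft
Substituting: Weight = 54.6390 * 0.7990
Result: 43.6566 kg


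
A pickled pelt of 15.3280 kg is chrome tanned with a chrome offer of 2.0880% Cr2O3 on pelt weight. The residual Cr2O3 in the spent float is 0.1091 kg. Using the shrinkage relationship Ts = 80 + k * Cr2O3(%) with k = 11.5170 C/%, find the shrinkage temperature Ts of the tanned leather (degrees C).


Offered = pelt * offer_pct / 100 = 15.3280 * 2.0880 / 100 = 0.3200 kg
Uptake = offered - residual = 0.3200 - 0.1091 = 0.2109 kg
Cr2O3% on pelt = uptake / pelt * 100 = 0.2109 / 15.3280 * 100 = 1.3762 %
Ts = 80 + k * Cr2O3% = 80 + 11.5170 * 1.3762 = 95.8500 C


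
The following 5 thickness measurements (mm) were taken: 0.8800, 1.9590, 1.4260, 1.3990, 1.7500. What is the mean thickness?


Formula: Average = sum / n
Substituting: Average = 7.4140 / 5
Result: 1.4828 mm


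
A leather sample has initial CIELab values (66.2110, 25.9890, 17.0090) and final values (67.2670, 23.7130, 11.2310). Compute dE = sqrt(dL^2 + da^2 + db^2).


dL = 1.0560, da = -2.2760, db = -5.7780
dE = sqrt(1.0560^2 + (-2.2760)^2 + (-5.7780)^2) = 6.2993


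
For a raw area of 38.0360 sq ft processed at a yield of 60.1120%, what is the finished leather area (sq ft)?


Formula: finished = raw * yield / 100
Substituting: finished = 38.0360 * 60.1120 / 100
Result: 22.8642 sq ft


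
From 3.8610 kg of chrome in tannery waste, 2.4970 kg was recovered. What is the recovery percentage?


Formula: Recovery = recovered / input * 100
Substituting: Recovery = 2.4970 / 3.8610 * 100
Result: 64.6724 %


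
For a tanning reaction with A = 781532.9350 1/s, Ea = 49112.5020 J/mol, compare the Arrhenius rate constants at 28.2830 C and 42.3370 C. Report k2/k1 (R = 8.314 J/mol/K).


T1 = 28.2830 + 273.15 = 301.4330 K; T2 = 42.3370 + 273.15 = 315.4870 K
k1 = A * exp(-Ea/(R*T1)) = 781532.9350 * exp(-49112.5020/(8.314*301.4330)) = 0.00241016 1/s
k2 = A * exp(-Ea/(R*T2)) = 781532.9350 * exp(-49112.5020/(8.314*315.4870)) = 0.00577007 1/s
k2/k1 = 0.00577007 / 0.00241016 = 2.3941


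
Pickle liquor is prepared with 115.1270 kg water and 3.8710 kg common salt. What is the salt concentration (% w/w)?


Formula: Conc = salt / (water + salt) * 100
Substituting: Conc = 3.8710 / (115.1270 + 3.8710) * 100
Result: 3.2530 %


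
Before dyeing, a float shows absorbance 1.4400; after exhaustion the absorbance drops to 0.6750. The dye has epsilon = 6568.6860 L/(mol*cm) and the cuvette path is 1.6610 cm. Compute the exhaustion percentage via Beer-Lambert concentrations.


c_initial = A_i / (epsilon * l) = 1.4400 / (6568.6860 * 1.6610) = 1.3198e-04 mol/L
c_final = A_f / (epsilon * l) = 0.6750 / (6568.6860 * 1.6610) = 6.1867e-05 mol/L
Exhaustion = (c_initial - c_final) / c_initial * 100 = (1.3198e-04 - 6.1867e-05) / 1.3198e-04 * 100 = 53.1250 %


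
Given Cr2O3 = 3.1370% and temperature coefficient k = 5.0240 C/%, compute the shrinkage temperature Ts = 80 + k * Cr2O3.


Formula: Ts = 80 + k * Cr2O3
Substituting: Ts = 80 + 5.0240 * 3.1370
Result: 95.7603 C


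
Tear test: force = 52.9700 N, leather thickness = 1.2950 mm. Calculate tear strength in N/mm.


Formula: Tear strength = force / thickness
Substituting: Tear strength = 52.9700 / 1.2950
Result: 40.9035 N/mm


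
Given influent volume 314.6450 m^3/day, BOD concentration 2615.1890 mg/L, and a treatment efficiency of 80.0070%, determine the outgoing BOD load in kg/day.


Load_in = volume * conc / 1000 = 314.6450 * 2615.1890 / 1000 = 822.8561 kg/day
Removed = Load_in * eff / 100 = 822.8561 * 80.0070 / 100 = 658.3425 kg/day
Load_out = Load_in - Removed = 822.8561 - 658.3425 = 164.5136 kg/day


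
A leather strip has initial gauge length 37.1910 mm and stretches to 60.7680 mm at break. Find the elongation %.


Formula: Elongation = (Lf - L0) / L0 * 100
Substituting: Elongation = (60.7680 - 37.1910) / 37.1910 * 100
Result: 63.3944 %


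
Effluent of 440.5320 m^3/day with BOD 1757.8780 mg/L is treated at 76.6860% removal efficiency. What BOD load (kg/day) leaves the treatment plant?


Load_in = volume * conc / 1000 = 440.5320 * 1757.8780 / 1000 = 774.4015 kg/day
Removed = Load_in * eff / 100 = 774.4015 * 76.6860 / 100 = 593.8575 kg/day
Load_out = Load_in - Removed = 774.4015 - 593.8575 = 180.5440 kg/day


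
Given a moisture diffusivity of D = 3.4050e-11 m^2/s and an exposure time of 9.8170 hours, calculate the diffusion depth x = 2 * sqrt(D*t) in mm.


t = 9.8170 hr * 3600 = 35341.2000 s
D * t = 3.4050e-11 * 35341.2000 = 1.2034e-06
x = 2 * sqrt(D*t) = 2 * sqrt(1.2034e-06) = 0.00219396 m = 2.1940 mm


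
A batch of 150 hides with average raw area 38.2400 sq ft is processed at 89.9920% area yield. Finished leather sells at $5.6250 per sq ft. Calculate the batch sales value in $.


Raw_total = N * avg_area = 150 * 38.2400 = 5736.0000 sq ft
Finished = Raw_total * yield / 100 = 5736.0000 * 89.9920 / 100 = 5161.9411 sq ft
Value = Finished * price = 5161.9411 * 5.6250 = 29035.9188 $


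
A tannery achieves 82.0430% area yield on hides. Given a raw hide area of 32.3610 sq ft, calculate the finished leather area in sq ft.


Formula: finished = raw * yield / 100
Substituting: finished = 32.3610 * 82.0430 / 100
Result: 26.5499 sq ft


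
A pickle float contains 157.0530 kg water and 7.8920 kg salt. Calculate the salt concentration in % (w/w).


Formula: Conc = salt / (water + salt) * 100
Substituting: Conc = 7.8920 / (157.0530 + 7.8920) * 100
Result: 4.7846 %


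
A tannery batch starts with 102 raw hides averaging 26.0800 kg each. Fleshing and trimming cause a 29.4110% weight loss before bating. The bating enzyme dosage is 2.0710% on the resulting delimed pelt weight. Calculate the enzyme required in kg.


Total_raw = N * avg_wt = 102 * 26.0800 = 2660.1600 kg
Substrate = Total_raw * (1 - loss/100) = 2660.1600 * (1 - 29.4110/100) = 1877.7803 kg
Enzyme = Substrate * pct / 100 = 1877.7803 * 2.0710 / 100 = 38.8888 kg


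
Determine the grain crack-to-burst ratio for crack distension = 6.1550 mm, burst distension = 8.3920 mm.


Formula: Ratio = crack / burst
Substituting: Ratio = 6.1550 / 8.3920
Result: 0.7334


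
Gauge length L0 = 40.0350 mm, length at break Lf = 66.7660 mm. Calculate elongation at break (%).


Formula: Elongation = (Lf - L0) / L0 * 100
Substituting: Elongation = (66.7660 - 40.0350) / 40.0350 * 100
Result: 66.7691 %


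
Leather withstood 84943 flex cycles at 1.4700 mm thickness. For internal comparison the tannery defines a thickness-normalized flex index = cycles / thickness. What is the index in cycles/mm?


Formula: Index = cycles / thickness
Substituting: Index = 84943 / 1.4700
Result: 57784.3537 cycles/mm


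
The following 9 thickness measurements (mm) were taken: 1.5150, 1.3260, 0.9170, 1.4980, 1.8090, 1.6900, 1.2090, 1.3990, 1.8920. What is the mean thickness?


Formula: Average = sum / n
Substituting: Average = 13.2550 / 9
Result: 1.4728 mm


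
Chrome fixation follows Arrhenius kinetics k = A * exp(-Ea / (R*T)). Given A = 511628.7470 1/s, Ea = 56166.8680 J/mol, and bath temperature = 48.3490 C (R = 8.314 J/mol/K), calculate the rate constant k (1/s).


T_K = T_C + 273.15 = 48.3490 + 273.15 = 321.4990 K
exponent = -Ea / (R * T_K) = -56166.8680 / (8.314 * 321.4990) = -21.0131
k = A * exp(exponent) = 511628.7470 * exp(-21.0131) = 3.8289e-04 1/s


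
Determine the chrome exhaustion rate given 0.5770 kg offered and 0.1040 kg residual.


Formula: Uptake = (offered - residual) / offered * 100
Substituting: Uptake = (0.5770 - 0.1040) / 0.5770 * 100
Result: 81.9757 %


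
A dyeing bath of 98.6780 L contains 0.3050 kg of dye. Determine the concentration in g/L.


Formula: Conc = dye_mass(kg) / volume(L) * 1000
Substituting: Conc = 0.3050 / 98.6780 * 1000
Result: 3.0909 g/L


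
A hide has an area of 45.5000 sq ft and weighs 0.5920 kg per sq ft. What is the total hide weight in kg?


Formula: Weight = area * weight_per_sqft
Substituting: Weight = 45.5000 * 0.5920
Result: 26.9360 kg


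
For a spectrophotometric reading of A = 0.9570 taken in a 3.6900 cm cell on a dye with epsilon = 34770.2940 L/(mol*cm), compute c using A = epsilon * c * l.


Formula: c = A / (epsilon * l)
Substituting: c = 0.9570 / (34770.2940 * 3.6900)
Result: 7.4589e-06 mol/L


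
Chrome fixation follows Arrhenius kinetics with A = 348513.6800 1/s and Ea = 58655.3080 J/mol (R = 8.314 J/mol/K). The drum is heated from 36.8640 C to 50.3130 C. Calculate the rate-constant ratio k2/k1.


T1 = 36.8640 + 273.15 = 310.0140 K; T2 = 50.3130 + 273.15 = 323.4630 K
k1 = A * exp(-Ea/(R*T1)) = 348513.6800 * exp(-58655.3080/(8.314*310.0140)) = 4.5599e-05 1/s
k2 = A * exp(-Ea/(R*T2)) = 348513.6800 * exp(-58655.3080/(8.314*323.4630)) = 1.1746e-04 1/s
k2/k1 = 1.1746e-04 / 4.5599e-05 = 2.5759


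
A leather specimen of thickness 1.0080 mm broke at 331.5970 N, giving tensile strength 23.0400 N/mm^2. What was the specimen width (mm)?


Formula: w = F / (TS * t)
Substituting: w = 331.5970 / (23.0400 * 1.0080)
Result: 14.2780 mm


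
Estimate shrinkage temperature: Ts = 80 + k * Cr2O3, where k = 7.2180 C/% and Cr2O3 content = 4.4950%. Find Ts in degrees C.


Formula: Ts = 80 + k * Cr2O3
Substituting: Ts = 80 + 7.2180 * 4.4950
Result: 112.4449 C


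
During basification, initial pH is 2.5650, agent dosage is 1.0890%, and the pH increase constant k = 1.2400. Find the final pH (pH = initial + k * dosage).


Formula: pH_final = pH_initial + k * base_pct
Substituting: pH_final = 2.5650 + 1.2400 * 1.0890
Result: 3.9154


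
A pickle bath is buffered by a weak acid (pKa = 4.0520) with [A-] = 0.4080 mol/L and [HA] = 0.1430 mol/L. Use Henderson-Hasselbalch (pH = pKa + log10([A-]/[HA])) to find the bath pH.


ratio = [A-] / [HA] = 0.4080 / 0.1430 = 2.8531
log10(ratio) = 0.4553
pH = pKa + log10(ratio) = 4.0520 + 0.4553 = 4.5073


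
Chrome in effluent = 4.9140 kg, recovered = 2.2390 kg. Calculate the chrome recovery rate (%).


Formula: Recovery = recovered / input * 100
Substituting: Recovery = 2.2390 / 4.9140 * 100
Result: 45.5637 %


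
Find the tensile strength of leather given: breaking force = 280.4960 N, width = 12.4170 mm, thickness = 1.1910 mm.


Formula: TS = force / (width * thickness)
Substituting: TS = 280.4960 / (12.4170 * 1.1910)
Result: 18.9670 N/mm^2
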